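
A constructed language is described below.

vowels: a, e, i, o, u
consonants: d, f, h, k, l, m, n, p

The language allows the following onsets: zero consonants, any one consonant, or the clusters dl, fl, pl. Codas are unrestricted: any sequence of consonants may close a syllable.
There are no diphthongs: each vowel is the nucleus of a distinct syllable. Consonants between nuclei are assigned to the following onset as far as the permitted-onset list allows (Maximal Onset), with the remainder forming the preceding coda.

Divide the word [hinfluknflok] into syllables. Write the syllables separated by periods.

Vowels present: i, u, o; each is a nucleus, giving 3 syllables.
V1 /i/ – V2 /u/: cluster /nfl/ — the longest permitted-onset suffix is /fl/; onset = /fl/, preceding coda = /n/.
V2 /u/ – V3 /o/: /knfl/ splits as /kn/ + /fl/ (/fl/ is the longest suffix that is a licit onset).

hin.flukn.flok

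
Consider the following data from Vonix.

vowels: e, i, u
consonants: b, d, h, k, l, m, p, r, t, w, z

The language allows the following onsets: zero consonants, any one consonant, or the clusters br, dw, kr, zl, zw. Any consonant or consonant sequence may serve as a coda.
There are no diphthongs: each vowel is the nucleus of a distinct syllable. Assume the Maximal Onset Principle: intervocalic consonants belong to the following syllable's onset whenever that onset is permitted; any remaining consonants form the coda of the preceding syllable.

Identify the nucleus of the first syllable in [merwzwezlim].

e

The vowels are e, e, i — 3 nuclei, so 3 syllables.
The first nucleus (vowel 1 from the left) is /e/.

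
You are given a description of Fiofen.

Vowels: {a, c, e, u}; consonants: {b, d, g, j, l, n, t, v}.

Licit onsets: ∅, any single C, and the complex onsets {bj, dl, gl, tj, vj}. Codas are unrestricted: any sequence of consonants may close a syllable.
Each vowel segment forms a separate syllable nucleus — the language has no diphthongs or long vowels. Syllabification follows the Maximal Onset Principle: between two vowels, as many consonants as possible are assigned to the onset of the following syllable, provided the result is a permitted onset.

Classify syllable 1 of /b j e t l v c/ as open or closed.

Nuclei (vowels): e, c → 2 syllables.
/e…c/ gap (V1→V2): /tlv/; trying suffixes from longest down, /v/ is the first permitted one, so coda /tl/ | onset /v/.
Putting it together: bjetl.vc.
Syllable 1 is /bjetl/ with coda /tl/, so it is closed.

closed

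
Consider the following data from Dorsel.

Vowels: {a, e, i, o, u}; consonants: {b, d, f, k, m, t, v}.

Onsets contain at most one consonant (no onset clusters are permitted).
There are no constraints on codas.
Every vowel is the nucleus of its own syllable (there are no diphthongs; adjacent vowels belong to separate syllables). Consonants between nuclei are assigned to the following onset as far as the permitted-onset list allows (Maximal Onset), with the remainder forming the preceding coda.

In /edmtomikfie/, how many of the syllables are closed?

2

Vowels present: e, o, i, i, e; each is a nucleus, giving 5 syllables.
σ1/σ2 boundary: /dmt/ splits as /dm/ + /t/ (/t/ is the longest suffix that is a licit onset).
σ2/σ3 boundary: just /m/ — single C goes to the following onset.
σ3/σ4 boundary: /kf/ — longest licit onset from the right is /f/, leaving /k/ as coda.
σ4/σ5 boundary: hiatus — the boundary sits between the two vowels.
Putting it together: edm.to.mik.fi.e.
Classifying each syllable: /edm/ (closed), /to/ (open), /mik/ (closed), /fi/ (open), /e/ (open).
Closed syllables: 2.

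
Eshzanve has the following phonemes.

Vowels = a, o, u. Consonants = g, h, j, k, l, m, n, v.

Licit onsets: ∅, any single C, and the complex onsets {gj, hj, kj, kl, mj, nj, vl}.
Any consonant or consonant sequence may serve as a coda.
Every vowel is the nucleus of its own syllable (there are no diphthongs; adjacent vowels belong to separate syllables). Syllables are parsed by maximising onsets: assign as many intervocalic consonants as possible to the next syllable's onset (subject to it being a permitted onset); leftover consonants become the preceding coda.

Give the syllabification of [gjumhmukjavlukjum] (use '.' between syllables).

Vowels present: u, u, a, u, u; each is a nucleus, giving 5 syllables.
V1 /u/ – V2 /u/: /mhm/ splits as /mh/ + /m/ (/m/ is the longest suffix that is a licit onset).
V2 /u/ – V3 /a/: /kj/ is a licit onset in full, so it all attaches to the next syllable.
V3 /a/ – V4 /u/: /vl/ — entire cluster is a permitted onset → onset /vl/, coda ∅.
V4 /u/ – V5 /u/: cluster /kj/ — /kj/ is itself a permitted onset, so the whole cluster goes right; preceding coda = ∅.

gjumh.mu.kja.vlu.kjum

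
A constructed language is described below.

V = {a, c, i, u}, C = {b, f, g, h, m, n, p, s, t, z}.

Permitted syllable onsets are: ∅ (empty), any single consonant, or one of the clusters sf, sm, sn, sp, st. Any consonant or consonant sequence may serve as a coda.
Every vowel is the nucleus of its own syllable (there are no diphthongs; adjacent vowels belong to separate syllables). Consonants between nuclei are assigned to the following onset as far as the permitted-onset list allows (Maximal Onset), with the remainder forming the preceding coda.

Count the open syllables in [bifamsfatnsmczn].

1

Vowels present: i, a, a, c; each is a nucleus, giving 4 syllables.
V1 /i/ – V2 /a/: /f/ is a single consonant, so it becomes the next onset.
V2 /a/ – V3 /a/: /msf/; trying suffixes from longest down, /sf/ is the first permitted one, so coda /m/ | onset /sf/.
V3 /a/ – V4 /c/: /tnsm/ splits as /tn/ + /sm/ (/sm/ is the longest suffix that is a licit onset).
Result: bi.fam.sfatn.smczn.
Classifying each syllable: /bi/ (open), /fam/ (closed), /sfatn/ (closed), /smczn/ (closed).
Open syllables: 1.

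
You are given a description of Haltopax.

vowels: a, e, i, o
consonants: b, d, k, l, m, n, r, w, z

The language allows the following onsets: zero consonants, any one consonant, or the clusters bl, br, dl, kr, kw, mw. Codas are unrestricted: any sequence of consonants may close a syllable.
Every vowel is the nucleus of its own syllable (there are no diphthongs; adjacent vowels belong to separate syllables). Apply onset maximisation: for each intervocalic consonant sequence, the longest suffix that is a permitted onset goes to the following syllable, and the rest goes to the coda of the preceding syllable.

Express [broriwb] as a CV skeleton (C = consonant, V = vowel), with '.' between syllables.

CCV.CVCC

The vowels are o, i — 2 nuclei, so 2 syllables.
V1 /o/ – V2 /i/: /r/ is a single consonant, so it becomes the next onset.
Syllabification: bro.riwb.
Mapping each syllable to C/V: /bro/ → CCV, /riwb/ → CVCC.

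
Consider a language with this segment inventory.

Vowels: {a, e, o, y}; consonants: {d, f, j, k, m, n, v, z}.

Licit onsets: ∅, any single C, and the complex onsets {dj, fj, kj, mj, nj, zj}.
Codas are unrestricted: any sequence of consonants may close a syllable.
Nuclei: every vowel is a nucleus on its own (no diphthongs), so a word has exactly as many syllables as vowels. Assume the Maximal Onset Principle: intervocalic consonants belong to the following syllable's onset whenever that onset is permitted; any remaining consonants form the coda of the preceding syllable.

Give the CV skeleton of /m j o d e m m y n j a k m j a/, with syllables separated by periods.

The vowels are o, e, y, a, a — 5 nuclei, so 5 syllables.
Between /o/ (V1) and /e/ (V2): /d/ → onset of the next syllable (single consonants are always licit onsets).
Between /e/ (V2) and /y/ (V3): cluster /mm/ — the longest permitted-onset suffix is /m/; onset = /m/, preceding coda = /m/.
Between /y/ (V3) and /a/ (V4): cluster /nj/ — /nj/ is itself a permitted onset, so the whole cluster goes right; preceding coda = ∅.
Between /a/ (V4) and /a/ (V5): /kmj/; trying suffixes from longest down, /mj/ is the first permitted one, so coda /k/ | onset /mj/.
Result: mjo.dem.my.njak.mja.
Mapping each syllable to C/V: /mjo/ → CCV, /dem/ → CVC, /my/ → CV, /njak/ → CCVC, /mja/ → CCV.

CCV.CVC.CV.CCVC.CCV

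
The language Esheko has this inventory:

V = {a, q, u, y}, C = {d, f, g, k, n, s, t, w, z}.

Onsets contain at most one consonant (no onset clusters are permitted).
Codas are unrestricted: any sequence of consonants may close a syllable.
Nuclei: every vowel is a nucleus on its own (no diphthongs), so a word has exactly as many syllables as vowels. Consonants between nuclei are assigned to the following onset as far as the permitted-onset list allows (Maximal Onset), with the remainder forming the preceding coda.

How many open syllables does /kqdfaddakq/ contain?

2

Vowels present: q, a, a, q; each is a nucleus, giving 4 syllables.
σ1/σ2 boundary: /df/ — longest licit onset from the right is /f/, leaving /d/ as coda.
σ2/σ3 boundary: /dd/; trying suffixes from longest down, /d/ is the first permitted one, so coda /d/ | onset /d/.
σ3/σ4 boundary: /k/ → onset of the next syllable (single consonants are always licit onsets).
Result: kqd.fad.da.kq.
Classifying each syllable: /kqd/ (closed), /fad/ (closed), /da/ (open), /kq/ (open).
Open syllables: 2.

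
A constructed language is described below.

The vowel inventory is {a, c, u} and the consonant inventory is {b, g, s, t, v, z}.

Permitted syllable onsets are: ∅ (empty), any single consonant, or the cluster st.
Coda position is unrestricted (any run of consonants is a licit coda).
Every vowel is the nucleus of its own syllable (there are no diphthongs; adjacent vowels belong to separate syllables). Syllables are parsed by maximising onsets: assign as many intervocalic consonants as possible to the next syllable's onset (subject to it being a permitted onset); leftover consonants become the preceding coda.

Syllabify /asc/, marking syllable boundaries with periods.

a.sc

Nuclei (vowels): a, c → 2 syllables.
σ1/σ2 boundary: /s/ is a single consonant, so it becomes the next onset.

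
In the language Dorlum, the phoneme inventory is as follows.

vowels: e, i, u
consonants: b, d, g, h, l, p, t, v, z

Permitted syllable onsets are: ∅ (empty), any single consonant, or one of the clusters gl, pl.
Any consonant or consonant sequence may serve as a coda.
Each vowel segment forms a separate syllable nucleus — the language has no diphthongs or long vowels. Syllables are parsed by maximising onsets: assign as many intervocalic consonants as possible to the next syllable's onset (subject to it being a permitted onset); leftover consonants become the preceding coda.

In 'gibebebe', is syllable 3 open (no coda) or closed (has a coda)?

Nuclei (vowels): i, e, e, e → 4 syllables.
σ1/σ2 boundary: just /b/ — single C goes to the following onset.
σ2/σ3 boundary: /b/ → onset of the next syllable (single consonants are always licit onsets).
σ3/σ4 boundary: just /b/ — single C goes to the following onset.
Syllabification: gi.be.be.be.
Syllable 3 is /be/; it ends in its nucleus with no coda, so it is open.

open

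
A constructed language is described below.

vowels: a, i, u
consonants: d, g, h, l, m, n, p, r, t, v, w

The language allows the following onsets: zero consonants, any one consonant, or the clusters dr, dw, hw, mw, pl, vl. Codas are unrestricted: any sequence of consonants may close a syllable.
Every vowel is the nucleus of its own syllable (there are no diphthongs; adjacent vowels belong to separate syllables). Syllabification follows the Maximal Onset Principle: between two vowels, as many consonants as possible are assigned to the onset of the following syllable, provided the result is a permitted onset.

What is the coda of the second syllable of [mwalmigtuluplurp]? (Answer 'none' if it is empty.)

Nuclei (vowels): a, i, u, u, u → 5 syllables.
σ1/σ2 boundary: /lm/ — longest licit onset from the right is /m/, leaving /l/ as coda.
σ2/σ3 boundary: /gt/ splits as /g/ + /t/ (/t/ is the longest suffix that is a licit onset).
σ3/σ4 boundary: /l/ → onset of the next syllable (single consonants are always licit onsets).
σ4/σ5 boundary: /pl/ is a licit onset in full, so it all attaches to the next syllable.
So the parse is mwal.mig.tu.lu.plurp.
Syllable 2 is /mig/: onset /m/, nucleus /i/, coda /g/.

g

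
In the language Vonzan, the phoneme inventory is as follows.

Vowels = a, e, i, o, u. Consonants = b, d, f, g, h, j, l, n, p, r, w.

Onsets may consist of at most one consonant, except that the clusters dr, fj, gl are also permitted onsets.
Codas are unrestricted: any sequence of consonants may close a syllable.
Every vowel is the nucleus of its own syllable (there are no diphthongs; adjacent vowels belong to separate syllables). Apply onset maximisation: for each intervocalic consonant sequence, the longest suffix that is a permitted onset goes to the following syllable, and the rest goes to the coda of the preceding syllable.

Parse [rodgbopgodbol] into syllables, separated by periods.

The vowels are o, o, o, o — 4 nuclei, so 4 syllables.
V1 /o/ – V2 /o/: /dgb/ splits as /dg/ + /b/ (/b/ is the longest suffix that is a licit onset).
V2 /o/ – V3 /o/: cluster /pg/ — the longest permitted-onset suffix is /g/; onset = /g/, preceding coda = /p/.
V3 /o/ – V4 /o/: /db/; trying suffixes from longest down, /b/ is the first permitted one, so coda /d/ | onset /b/.

rodg.bop.god.bol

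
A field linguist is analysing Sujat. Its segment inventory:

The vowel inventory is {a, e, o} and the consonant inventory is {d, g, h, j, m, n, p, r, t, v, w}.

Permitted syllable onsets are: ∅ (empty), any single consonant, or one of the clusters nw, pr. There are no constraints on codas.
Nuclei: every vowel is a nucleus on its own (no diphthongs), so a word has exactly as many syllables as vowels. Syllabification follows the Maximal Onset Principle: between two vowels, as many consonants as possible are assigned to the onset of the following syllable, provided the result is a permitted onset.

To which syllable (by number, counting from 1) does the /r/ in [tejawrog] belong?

3

Nuclei (vowels): e, a, o → 3 syllables.
/e…a/ gap (V1→V2): /j/ is a single consonant, so it becomes the next onset.
/a…o/ gap (V2→V3): /wr/ — longest licit onset from the right is /r/, leaving /w/ as coda.
Putting it together: te.jaw.rog.
The /r/ is in the onset of syllable 3 (/rog/).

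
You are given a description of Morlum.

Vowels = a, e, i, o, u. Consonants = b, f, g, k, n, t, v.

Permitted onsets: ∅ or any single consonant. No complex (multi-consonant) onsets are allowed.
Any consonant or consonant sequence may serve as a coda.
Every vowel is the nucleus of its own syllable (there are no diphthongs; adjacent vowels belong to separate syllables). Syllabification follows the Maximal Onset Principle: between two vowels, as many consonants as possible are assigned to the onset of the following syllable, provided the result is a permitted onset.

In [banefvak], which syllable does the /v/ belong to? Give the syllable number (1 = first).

3

Nuclei (vowels): a, e, a → 3 syllables.
Between /a/ (V1) and /e/ (V2): just /n/ — single C goes to the following onset.
Between /e/ (V2) and /a/ (V3): /fv/ — longest licit onset from the right is /v/, leaving /f/ as coda.
Putting it together: ba.nef.vak.
The /v/ is in the onset of syllable 3 (/vak/).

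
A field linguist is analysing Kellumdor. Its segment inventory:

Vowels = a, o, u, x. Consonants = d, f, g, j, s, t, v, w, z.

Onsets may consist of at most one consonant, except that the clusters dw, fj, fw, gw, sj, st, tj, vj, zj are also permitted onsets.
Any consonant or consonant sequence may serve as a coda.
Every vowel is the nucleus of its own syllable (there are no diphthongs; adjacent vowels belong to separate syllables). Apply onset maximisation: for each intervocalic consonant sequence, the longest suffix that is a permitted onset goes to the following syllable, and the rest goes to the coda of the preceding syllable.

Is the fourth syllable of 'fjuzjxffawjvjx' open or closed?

Nuclei (vowels): u, x, a, x → 4 syllables.
Between /u/ (V1) and /x/ (V2): cluster /zj/ — /zj/ is itself a permitted onset, so the whole cluster goes right; preceding coda = ∅.
Between /x/ (V2) and /a/ (V3): /ff/ — longest licit onset from the right is /f/, leaving /f/ as coda.
Between /a/ (V3) and /x/ (V4): cluster /wjvj/ — the longest permitted-onset suffix is /vj/; onset = /vj/, preceding coda = /wj/.
Result: fju.zjxf.fawj.vjx.
Syllable 4 is /vjx/; it ends in its nucleus with no coda, so it is open.

open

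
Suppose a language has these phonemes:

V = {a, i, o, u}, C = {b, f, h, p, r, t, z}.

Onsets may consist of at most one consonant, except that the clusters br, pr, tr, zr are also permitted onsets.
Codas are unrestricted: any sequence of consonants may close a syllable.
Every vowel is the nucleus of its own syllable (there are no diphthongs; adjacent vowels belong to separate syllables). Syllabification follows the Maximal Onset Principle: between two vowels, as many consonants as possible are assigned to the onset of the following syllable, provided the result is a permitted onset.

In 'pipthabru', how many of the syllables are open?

2

Nuclei (vowels): i, a, u → 3 syllables.
V1 /i/ – V2 /a/: /pth/ — longest licit onset from the right is /h/, leaving /pt/ as coda.
V2 /a/ – V3 /u/: /br/ — entire cluster is a permitted onset → onset /br/, coda ∅.
Result: pipt.ha.bru.
Classifying each syllable: /pipt/ (closed), /ha/ (open), /bru/ (open).
Open syllables: 2.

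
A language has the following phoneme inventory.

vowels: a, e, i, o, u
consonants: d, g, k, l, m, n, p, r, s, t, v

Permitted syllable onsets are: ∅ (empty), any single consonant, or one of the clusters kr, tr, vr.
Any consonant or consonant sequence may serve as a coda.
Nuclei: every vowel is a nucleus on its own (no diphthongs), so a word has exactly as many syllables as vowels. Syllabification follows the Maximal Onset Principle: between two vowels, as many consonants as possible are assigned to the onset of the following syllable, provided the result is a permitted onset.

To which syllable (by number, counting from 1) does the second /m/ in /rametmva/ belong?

2

Nuclei (vowels): a, e, a → 3 syllables.
Between /a/ (V1) and /e/ (V2): /m/ → onset of the next syllable (single consonants are always licit onsets).
Between /e/ (V2) and /a/ (V3): cluster /tmv/ — the longest permitted-onset suffix is /v/; onset = /v/, preceding coda = /tm/.
So the parse is ra.metm.va.
The second /m/ is in the coda of syllable 2 (/metm/).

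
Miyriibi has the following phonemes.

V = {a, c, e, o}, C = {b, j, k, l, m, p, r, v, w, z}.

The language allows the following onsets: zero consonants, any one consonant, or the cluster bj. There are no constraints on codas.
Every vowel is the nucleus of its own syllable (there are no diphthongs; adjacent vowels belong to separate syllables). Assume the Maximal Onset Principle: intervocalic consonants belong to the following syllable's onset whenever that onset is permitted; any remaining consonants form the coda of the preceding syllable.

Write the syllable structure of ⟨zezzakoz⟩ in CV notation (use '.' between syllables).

Nuclei (vowels): e, a, o → 3 syllables.
V1 /e/ – V2 /a/: cluster /zz/ — the longest permitted-onset suffix is /z/; onset = /z/, preceding coda = /z/.
V2 /a/ – V3 /o/: /k/ is a single consonant, so it becomes the next onset.
Syllabification: zez.za.koz.
Mapping each syllable to C/V: /zez/ → CVC, /za/ → CV, /koz/ → CVC.

CVC.CV.CVC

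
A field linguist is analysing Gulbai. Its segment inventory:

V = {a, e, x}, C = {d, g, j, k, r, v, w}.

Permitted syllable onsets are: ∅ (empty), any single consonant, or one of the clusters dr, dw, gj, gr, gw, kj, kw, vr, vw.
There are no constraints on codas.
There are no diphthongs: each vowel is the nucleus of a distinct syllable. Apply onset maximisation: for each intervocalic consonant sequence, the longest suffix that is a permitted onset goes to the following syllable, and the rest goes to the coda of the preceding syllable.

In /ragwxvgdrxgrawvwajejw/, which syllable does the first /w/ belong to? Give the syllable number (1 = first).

Vowels present: a, x, x, a, a, e; each is a nucleus, giving 6 syllables.
/a…x/ gap (V1→V2): /gw/ — entire cluster is a permitted onset → onset /gw/, coda ∅.
/x…x/ gap (V2→V3): /vgdr/ splits as /vg/ + /dr/ (/dr/ is the longest suffix that is a licit onset).
/x…a/ gap (V3→V4): cluster /gr/ — /gr/ is itself a permitted onset, so the whole cluster goes right; preceding coda = ∅.
/a…a/ gap (V4→V5): cluster /wvw/ — the longest permitted-onset suffix is /vw/; onset = /vw/, preceding coda = /w/.
/a…e/ gap (V5→V6): /j/ is a single consonant, so it becomes the next onset.
So the parse is ra.gwxvg.drx.graw.vwa.jejw.
The first /w/ is in the onset of syllable 2 (/gwxvg/).

2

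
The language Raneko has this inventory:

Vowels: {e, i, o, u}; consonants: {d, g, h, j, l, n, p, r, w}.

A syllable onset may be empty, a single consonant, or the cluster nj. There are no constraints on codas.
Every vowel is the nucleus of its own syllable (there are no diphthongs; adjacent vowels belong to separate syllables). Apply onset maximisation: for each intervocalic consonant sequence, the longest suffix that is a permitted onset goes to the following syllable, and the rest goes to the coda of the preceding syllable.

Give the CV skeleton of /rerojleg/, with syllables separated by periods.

The vowels are e, o, e — 3 nuclei, so 3 syllables.
V1 /e/ – V2 /o/: /r/ → onset of the next syllable (single consonants are always licit onsets).
V2 /o/ – V3 /e/: /jl/ — longest licit onset from the right is /l/, leaving /j/ as coda.
Putting it together: re.roj.leg.
Mapping each syllable to C/V: /re/ → CV, /roj/ → CVC, /leg/ → CVC.

CV.CVC.CVC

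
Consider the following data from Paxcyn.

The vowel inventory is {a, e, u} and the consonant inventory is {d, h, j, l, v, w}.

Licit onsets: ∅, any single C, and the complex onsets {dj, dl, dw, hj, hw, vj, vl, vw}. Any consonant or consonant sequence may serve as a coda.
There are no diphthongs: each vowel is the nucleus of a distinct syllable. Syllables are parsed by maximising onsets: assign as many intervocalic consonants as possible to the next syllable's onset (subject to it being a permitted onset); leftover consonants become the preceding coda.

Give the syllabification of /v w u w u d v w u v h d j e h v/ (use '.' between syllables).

Vowels present: u, u, u, e; each is a nucleus, giving 4 syllables.
Between /u/ (V1) and /u/ (V2): /w/ is a single consonant, so it becomes the next onset.
Between /u/ (V2) and /u/ (V3): /dvw/; trying suffixes from longest down, /vw/ is the first permitted one, so coda /d/ | onset /vw/.
Between /u/ (V3) and /e/ (V4): cluster /vhdj/ — the longest permitted-onset suffix is /dj/; onset = /dj/, preceding coda = /vh/.

vwu.wud.vwuvh.djehv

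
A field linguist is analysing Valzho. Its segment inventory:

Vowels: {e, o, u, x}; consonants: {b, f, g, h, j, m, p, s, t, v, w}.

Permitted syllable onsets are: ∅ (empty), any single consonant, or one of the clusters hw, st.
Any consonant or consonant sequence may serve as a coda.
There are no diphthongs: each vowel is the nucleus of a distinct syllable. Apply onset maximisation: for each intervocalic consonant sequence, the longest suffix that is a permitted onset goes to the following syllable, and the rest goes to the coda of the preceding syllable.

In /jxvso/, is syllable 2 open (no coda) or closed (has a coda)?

The vowels are x, o — 2 nuclei, so 2 syllables.
V1 /x/ – V2 /o/: /vs/ — longest licit onset from the right is /s/, leaving /v/ as coda.
Putting it together: jxv.so.
Syllable 2 is /so/; it ends in its nucleus with no coda, so it is open.

open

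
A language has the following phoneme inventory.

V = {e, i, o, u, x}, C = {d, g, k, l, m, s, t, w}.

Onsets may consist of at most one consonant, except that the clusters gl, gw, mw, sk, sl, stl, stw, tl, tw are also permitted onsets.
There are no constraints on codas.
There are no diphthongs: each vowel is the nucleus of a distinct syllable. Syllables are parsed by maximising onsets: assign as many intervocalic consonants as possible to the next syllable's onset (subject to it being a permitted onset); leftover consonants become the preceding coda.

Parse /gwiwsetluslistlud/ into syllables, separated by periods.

Nuclei (vowels): i, e, u, i, u → 5 syllables.
σ1/σ2 boundary: /ws/; trying suffixes from longest down, /s/ is the first permitted one, so coda /w/ | onset /s/.
σ2/σ3 boundary: /tl/ is a licit onset in full, so it all attaches to the next syllable.
σ3/σ4 boundary: /sl/ — entire cluster is a permitted onset → onset /sl/, coda ∅.
σ4/σ5 boundary: /stl/ — entire cluster is a permitted onset → onset /stl/, coda ∅.

gwiw.se.tlu.sli.stlud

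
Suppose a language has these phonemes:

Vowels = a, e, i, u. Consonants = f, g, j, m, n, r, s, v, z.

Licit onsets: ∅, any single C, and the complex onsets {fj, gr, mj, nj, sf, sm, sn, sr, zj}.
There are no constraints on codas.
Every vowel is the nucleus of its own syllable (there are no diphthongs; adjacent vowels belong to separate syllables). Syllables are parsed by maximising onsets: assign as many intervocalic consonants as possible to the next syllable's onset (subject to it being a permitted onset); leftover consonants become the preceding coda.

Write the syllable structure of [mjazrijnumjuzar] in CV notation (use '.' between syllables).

CCVC.CVC.CV.CCV.CVC

Nuclei (vowels): a, i, u, u, a → 5 syllables.
/a…i/ gap (V1→V2): /zr/ splits as /z/ + /r/ (/r/ is the longest suffix that is a licit onset).
/i…u/ gap (V2→V3): /jn/; trying suffixes from longest down, /n/ is the first permitted one, so coda /j/ | onset /n/.
/u…u/ gap (V3→V4): /mj/ is a licit onset in full, so it all attaches to the next syllable.
/u…a/ gap (V4→V5): /z/ → onset of the next syllable (single consonants are always licit onsets).
Putting it together: mjaz.rij.nu.mju.zar.
Mapping each syllable to C/V: /mjaz/ → CCVC, /rij/ → CVC, /nu/ → CV, /mju/ → CCV, /zar/ → CVC.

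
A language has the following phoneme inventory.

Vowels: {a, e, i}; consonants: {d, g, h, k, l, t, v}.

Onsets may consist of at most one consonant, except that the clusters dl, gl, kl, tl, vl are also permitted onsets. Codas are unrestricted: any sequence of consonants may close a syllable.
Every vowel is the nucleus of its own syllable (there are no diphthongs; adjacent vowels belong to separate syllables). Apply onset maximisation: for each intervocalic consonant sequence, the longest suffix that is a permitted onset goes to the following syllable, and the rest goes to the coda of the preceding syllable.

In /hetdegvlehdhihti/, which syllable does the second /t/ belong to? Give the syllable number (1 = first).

5

Nuclei (vowels): e, e, e, i, i → 5 syllables.
σ1/σ2 boundary: /td/ — longest licit onset from the right is /d/, leaving /t/ as coda.
σ2/σ3 boundary: /gvl/; trying suffixes from longest down, /vl/ is the first permitted one, so coda /g/ | onset /vl/.
σ3/σ4 boundary: /hdh/ — longest licit onset from the right is /h/, leaving /hd/ as coda.
σ4/σ5 boundary: /ht/; trying suffixes from longest down, /t/ is the first permitted one, so coda /h/ | onset /t/.
Result: het.deg.vlehd.hih.ti.
The second /t/ is in the onset of syllable 5 (/ti/).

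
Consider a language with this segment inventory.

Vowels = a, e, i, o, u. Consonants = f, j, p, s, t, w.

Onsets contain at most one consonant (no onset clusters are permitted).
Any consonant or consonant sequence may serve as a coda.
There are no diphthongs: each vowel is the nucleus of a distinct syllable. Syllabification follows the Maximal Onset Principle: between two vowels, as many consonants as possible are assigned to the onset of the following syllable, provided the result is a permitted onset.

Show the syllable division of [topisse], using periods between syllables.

The vowels are o, i, e — 3 nuclei, so 3 syllables.
σ1/σ2 boundary: just /p/ — single C goes to the following onset.
σ2/σ3 boundary: cluster /ss/ — the longest permitted-onset suffix is /s/; onset = /s/, preceding coda = /s/.

to.pis.se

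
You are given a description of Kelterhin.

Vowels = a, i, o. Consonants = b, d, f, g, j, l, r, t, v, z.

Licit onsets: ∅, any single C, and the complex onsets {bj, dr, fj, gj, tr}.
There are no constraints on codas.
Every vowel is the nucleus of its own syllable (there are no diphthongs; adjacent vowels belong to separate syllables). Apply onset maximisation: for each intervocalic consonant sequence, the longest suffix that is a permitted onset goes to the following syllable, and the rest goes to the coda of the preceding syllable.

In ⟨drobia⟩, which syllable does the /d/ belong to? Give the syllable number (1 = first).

The vowels are o, i, a — 3 nuclei, so 3 syllables.
V1 /o/ – V2 /i/: just /b/ — single C goes to the following onset.
V2 /i/ – V3 /a/: nothing intervenes; syllable break is V.V.
So the parse is dro.bi.a.
The /d/ is in the onset of syllable 1 (/dro/).

1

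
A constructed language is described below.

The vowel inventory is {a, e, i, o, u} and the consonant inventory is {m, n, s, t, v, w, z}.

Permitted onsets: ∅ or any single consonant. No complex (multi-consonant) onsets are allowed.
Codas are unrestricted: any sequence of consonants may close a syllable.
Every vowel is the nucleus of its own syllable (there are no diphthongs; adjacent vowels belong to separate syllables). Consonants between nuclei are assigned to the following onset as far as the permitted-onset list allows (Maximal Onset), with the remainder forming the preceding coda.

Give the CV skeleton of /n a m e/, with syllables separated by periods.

CV.CV

Vowels present: a, e; each is a nucleus, giving 2 syllables.
Between /a/ (V1) and /e/ (V2): /m/ is a single consonant, so it becomes the next onset.
Putting it together: na.me.
Mapping each syllable to C/V: /na/ → CV, /me/ → CV.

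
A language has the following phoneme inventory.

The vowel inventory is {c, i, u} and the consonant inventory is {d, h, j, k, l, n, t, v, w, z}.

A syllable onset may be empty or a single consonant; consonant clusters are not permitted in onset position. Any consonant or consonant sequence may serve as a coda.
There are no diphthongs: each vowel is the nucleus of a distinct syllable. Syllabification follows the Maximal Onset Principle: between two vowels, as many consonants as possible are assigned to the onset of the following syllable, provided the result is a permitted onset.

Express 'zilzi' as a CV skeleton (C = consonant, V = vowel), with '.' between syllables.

The vowels are i, i — 2 nuclei, so 2 syllables.
σ1/σ2 boundary: /lz/; trying suffixes from longest down, /z/ is the first permitted one, so coda /l/ | onset /z/.
Result: zil.zi.
Mapping each syllable to C/V: /zil/ → CVC, /zi/ → CV.

CVC.CV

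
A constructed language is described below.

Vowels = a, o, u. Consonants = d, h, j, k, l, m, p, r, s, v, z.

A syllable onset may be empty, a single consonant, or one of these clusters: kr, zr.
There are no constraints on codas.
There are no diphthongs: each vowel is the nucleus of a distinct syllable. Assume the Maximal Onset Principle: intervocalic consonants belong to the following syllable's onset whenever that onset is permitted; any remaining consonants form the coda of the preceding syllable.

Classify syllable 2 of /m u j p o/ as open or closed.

Vowels present: u, o; each is a nucleus, giving 2 syllables.
/u…o/ gap (V1→V2): cluster /jp/ — the longest permitted-onset suffix is /p/; onset = /p/, preceding coda = /j/.
Syllabification: muj.po.
Syllable 2 is /po/; it ends in its nucleus with no coda, so it is open.

open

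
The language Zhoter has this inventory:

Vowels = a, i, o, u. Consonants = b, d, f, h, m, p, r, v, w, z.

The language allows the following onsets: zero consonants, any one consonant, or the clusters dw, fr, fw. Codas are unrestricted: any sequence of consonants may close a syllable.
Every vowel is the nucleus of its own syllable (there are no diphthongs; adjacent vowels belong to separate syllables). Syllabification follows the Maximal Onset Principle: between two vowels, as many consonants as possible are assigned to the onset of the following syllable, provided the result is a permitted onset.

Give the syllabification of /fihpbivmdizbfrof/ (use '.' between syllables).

fihp.bivm.dizb.frof

Nuclei (vowels): i, i, i, o → 4 syllables.
Between /i/ (V1) and /i/ (V2): cluster /hpb/ — the longest permitted-onset suffix is /b/; onset = /b/, preceding coda = /hp/.
Between /i/ (V2) and /i/ (V3): /vmd/ — longest licit onset from the right is /d/, leaving /vm/ as coda.
Between /i/ (V3) and /o/ (V4): /zbfr/ splits as /zb/ + /fr/ (/fr/ is the longest suffix that is a licit onset).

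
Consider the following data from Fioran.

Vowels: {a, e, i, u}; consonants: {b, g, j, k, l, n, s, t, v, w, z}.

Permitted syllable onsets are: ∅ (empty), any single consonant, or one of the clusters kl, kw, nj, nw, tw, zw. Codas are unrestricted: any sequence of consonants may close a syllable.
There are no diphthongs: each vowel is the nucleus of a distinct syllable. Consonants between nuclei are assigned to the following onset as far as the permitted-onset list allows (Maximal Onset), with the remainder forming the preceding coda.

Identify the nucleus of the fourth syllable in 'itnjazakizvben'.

Nuclei (vowels): i, a, a, i, e → 5 syllables.
The fourth nucleus (vowel 4 from the left) is /i/.

i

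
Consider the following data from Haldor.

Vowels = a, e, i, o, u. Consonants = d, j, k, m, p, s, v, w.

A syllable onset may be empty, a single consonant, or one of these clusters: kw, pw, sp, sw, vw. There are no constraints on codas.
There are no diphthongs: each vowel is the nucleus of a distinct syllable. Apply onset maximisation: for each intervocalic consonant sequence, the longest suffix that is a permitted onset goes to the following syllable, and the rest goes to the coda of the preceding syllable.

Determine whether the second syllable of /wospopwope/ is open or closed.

open

Nuclei (vowels): o, o, o, e → 4 syllables.
σ1/σ2 boundary: cluster /sp/ — /sp/ is itself a permitted onset, so the whole cluster goes right; preceding coda = ∅.
σ2/σ3 boundary: cluster /pw/ — /pw/ is itself a permitted onset, so the whole cluster goes right; preceding coda = ∅.
σ3/σ4 boundary: /p/ is a single consonant, so it becomes the next onset.
So the parse is wo.spo.pwo.pe.
Syllable 2 is /spo/; it ends in its nucleus with no coda, so it is open.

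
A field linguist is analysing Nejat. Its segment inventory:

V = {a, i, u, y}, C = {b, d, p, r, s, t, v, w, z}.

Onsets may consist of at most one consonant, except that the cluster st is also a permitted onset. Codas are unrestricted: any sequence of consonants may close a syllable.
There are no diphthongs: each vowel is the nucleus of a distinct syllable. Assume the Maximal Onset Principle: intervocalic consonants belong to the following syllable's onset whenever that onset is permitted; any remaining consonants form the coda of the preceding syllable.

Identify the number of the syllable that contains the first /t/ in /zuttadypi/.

Vowels present: u, a, y, i; each is a nucleus, giving 4 syllables.
σ1/σ2 boundary: /tt/ splits as /t/ + /t/ (/t/ is the longest suffix that is a licit onset).
σ2/σ3 boundary: just /d/ — single C goes to the following onset.
σ3/σ4 boundary: /p/ is a single consonant, so it becomes the next onset.
Putting it together: zut.ta.dy.pi.
The first /t/ is in the coda of syllable 1 (/zut/).

1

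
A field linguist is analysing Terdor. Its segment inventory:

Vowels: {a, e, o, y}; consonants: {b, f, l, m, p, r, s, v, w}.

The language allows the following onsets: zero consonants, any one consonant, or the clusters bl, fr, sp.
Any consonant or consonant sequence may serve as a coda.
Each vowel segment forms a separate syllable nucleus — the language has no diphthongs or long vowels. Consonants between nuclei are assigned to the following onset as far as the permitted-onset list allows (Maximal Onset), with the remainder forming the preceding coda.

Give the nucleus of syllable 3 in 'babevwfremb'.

e

Nuclei (vowels): a, e, e → 3 syllables.
The third nucleus (vowel 3 from the left) is /e/.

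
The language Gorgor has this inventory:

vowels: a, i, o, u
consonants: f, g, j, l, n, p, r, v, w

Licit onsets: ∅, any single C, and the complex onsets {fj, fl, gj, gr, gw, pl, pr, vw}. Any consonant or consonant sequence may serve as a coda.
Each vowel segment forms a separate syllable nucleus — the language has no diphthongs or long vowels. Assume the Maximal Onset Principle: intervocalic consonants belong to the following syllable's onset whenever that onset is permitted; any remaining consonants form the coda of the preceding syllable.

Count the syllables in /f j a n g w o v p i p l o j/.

The vowels are a, o, i, o — 4 nuclei, so 4 syllables.

4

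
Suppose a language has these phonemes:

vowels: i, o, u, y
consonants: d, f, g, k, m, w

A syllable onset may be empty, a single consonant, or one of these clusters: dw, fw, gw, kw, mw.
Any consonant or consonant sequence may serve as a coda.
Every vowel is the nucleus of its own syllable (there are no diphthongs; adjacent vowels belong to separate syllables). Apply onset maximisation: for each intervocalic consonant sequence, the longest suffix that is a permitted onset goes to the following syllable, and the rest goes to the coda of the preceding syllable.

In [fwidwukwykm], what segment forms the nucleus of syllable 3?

y

Vowels present: i, u, y; each is a nucleus, giving 3 syllables.
The third nucleus (vowel 3 from the left) is /y/.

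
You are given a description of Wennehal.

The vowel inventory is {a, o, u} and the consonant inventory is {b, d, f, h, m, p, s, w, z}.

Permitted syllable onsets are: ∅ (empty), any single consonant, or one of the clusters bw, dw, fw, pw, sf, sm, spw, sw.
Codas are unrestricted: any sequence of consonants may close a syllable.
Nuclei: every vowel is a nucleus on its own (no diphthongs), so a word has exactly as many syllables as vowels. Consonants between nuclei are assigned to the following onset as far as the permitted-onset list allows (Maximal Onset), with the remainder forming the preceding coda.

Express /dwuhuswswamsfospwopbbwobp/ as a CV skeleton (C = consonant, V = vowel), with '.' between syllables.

Vowels present: u, u, a, o, o, o; each is a nucleus, giving 6 syllables.
σ1/σ2 boundary: /h/ → onset of the next syllable (single consonants are always licit onsets).
σ2/σ3 boundary: /swsw/ splits as /sw/ + /sw/ (/sw/ is the longest suffix that is a licit onset).
σ3/σ4 boundary: cluster /msf/ — the longest permitted-onset suffix is /sf/; onset = /sf/, preceding coda = /m/.
σ4/σ5 boundary: cluster /spw/ — /spw/ is itself a permitted onset, so the whole cluster goes right; preceding coda = ∅.
σ5/σ6 boundary: cluster /pbbw/ — the longest permitted-onset suffix is /bw/; onset = /bw/, preceding coda = /pb/.
Putting it together: dwu.husw.swam.sfo.spwopb.bwobp.
Mapping each syllable to C/V: /dwu/ → CCV, /husw/ → CVCC, /swam/ → CCVC, /sfo/ → CCV, /spwopb/ → CCCVCC, /bwobp/ → CCVCC.

CCV.CVCC.CCVC.CCV.CCCVCC.CCVCC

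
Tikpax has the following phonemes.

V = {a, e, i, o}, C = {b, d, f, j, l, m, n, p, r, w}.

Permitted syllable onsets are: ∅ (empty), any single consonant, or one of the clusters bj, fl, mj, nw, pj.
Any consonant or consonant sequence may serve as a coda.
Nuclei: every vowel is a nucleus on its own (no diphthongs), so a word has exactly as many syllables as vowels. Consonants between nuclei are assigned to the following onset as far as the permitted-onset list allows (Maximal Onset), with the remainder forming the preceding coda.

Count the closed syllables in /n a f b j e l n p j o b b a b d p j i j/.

5

Nuclei (vowels): a, e, o, a, i → 5 syllables.
σ1/σ2 boundary: /fbj/ splits as /f/ + /bj/ (/bj/ is the longest suffix that is a licit onset).
σ2/σ3 boundary: /lnpj/ — longest licit onset from the right is /pj/, leaving /ln/ as coda.
σ3/σ4 boundary: /bb/ splits as /b/ + /b/ (/b/ is the longest suffix that is a licit onset).
σ4/σ5 boundary: /bdpj/ splits as /bd/ + /pj/ (/pj/ is the longest suffix that is a licit onset).
Result: naf.bjeln.pjob.babd.pjij.
Classifying each syllable: /naf/ (closed), /bjeln/ (closed), /pjob/ (closed), /babd/ (closed), /pjij/ (closed).
Closed syllables: 5.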